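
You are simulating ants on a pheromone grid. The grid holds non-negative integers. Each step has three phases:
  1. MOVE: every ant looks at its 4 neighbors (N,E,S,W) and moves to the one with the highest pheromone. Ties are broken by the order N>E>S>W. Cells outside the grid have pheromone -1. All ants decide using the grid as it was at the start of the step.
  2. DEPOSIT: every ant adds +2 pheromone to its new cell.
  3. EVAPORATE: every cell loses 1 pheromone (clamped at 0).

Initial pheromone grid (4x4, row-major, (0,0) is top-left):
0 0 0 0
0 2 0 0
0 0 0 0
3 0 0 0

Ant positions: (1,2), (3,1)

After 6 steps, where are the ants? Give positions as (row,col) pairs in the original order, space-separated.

Step 1: ant0:(1,2)->W->(1,1) | ant1:(3,1)->W->(3,0)
  grid max=4 at (3,0)
Step 2: ant0:(1,1)->N->(0,1) | ant1:(3,0)->N->(2,0)
  grid max=3 at (3,0)
Step 3: ant0:(0,1)->S->(1,1) | ant1:(2,0)->S->(3,0)
  grid max=4 at (3,0)
Step 4: ant0:(1,1)->N->(0,1) | ant1:(3,0)->N->(2,0)
  grid max=3 at (3,0)
Step 5: ant0:(0,1)->S->(1,1) | ant1:(2,0)->S->(3,0)
  grid max=4 at (3,0)
Step 6: ant0:(1,1)->N->(0,1) | ant1:(3,0)->N->(2,0)
  grid max=3 at (3,0)

(0,1) (2,0)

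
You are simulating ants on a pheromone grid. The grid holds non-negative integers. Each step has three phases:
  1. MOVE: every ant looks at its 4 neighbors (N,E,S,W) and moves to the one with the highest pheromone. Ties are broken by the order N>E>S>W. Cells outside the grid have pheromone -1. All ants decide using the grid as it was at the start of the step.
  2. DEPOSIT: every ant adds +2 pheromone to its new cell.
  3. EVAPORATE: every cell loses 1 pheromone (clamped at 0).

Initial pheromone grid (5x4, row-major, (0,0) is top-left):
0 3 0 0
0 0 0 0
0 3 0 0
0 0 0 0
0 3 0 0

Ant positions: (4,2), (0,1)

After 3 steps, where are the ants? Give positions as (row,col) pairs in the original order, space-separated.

Step 1: ant0:(4,2)->W->(4,1) | ant1:(0,1)->E->(0,2)
  grid max=4 at (4,1)
Step 2: ant0:(4,1)->N->(3,1) | ant1:(0,2)->W->(0,1)
  grid max=3 at (0,1)
Step 3: ant0:(3,1)->S->(4,1) | ant1:(0,1)->E->(0,2)
  grid max=4 at (4,1)

(4,1) (0,2)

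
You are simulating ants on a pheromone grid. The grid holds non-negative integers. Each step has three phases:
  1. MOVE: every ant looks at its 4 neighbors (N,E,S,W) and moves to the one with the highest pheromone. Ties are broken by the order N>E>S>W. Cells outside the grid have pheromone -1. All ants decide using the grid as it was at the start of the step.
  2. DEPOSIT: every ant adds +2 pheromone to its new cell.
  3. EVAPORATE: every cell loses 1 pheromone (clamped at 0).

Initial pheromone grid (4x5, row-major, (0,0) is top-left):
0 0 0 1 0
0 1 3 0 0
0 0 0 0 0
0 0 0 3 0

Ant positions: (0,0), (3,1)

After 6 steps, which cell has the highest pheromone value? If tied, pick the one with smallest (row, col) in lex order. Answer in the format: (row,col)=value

Step 1: ant0:(0,0)->E->(0,1) | ant1:(3,1)->N->(2,1)
  grid max=2 at (1,2)
Step 2: ant0:(0,1)->E->(0,2) | ant1:(2,1)->N->(1,1)
  grid max=1 at (0,2)
Step 3: ant0:(0,2)->S->(1,2) | ant1:(1,1)->E->(1,2)
  grid max=4 at (1,2)
Step 4: ant0:(1,2)->N->(0,2) | ant1:(1,2)->N->(0,2)
  grid max=3 at (0,2)
Step 5: ant0:(0,2)->S->(1,2) | ant1:(0,2)->S->(1,2)
  grid max=6 at (1,2)
Step 6: ant0:(1,2)->N->(0,2) | ant1:(1,2)->N->(0,2)
  grid max=5 at (0,2)
Final grid:
  0 0 5 0 0
  0 0 5 0 0
  0 0 0 0 0
  0 0 0 0 0
Max pheromone 5 at (0,2)

Answer: (0,2)=5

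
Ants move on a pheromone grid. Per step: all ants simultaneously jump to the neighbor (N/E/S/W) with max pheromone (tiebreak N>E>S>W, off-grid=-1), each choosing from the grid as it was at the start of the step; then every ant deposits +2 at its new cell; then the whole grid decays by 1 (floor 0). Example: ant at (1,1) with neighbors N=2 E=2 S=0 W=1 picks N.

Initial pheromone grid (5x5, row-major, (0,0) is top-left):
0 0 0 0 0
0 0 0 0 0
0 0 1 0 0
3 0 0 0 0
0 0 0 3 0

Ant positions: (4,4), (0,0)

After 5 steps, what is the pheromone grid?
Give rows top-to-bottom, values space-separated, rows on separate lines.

After step 1: ants at (4,3),(0,1)
  0 1 0 0 0
  0 0 0 0 0
  0 0 0 0 0
  2 0 0 0 0
  0 0 0 4 0
After step 2: ants at (3,3),(0,2)
  0 0 1 0 0
  0 0 0 0 0
  0 0 0 0 0
  1 0 0 1 0
  0 0 0 3 0
After step 3: ants at (4,3),(0,3)
  0 0 0 1 0
  0 0 0 0 0
  0 0 0 0 0
  0 0 0 0 0
  0 0 0 4 0
After step 4: ants at (3,3),(0,4)
  0 0 0 0 1
  0 0 0 0 0
  0 0 0 0 0
  0 0 0 1 0
  0 0 0 3 0
After step 5: ants at (4,3),(1,4)
  0 0 0 0 0
  0 0 0 0 1
  0 0 0 0 0
  0 0 0 0 0
  0 0 0 4 0

0 0 0 0 0
0 0 0 0 1
0 0 0 0 0
0 0 0 0 0
0 0 0 4 0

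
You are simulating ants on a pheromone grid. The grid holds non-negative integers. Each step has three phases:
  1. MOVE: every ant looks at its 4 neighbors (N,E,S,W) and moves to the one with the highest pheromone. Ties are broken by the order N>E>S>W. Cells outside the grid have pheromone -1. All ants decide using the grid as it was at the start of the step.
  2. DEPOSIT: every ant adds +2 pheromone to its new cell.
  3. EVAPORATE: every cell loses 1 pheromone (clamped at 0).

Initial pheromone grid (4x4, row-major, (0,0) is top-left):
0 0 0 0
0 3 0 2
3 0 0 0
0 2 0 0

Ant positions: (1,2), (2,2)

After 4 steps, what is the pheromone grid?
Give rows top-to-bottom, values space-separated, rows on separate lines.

After step 1: ants at (1,1),(1,2)
  0 0 0 0
  0 4 1 1
  2 0 0 0
  0 1 0 0
After step 2: ants at (1,2),(1,1)
  0 0 0 0
  0 5 2 0
  1 0 0 0
  0 0 0 0
After step 3: ants at (1,1),(1,2)
  0 0 0 0
  0 6 3 0
  0 0 0 0
  0 0 0 0
After step 4: ants at (1,2),(1,1)
  0 0 0 0
  0 7 4 0
  0 0 0 0
  0 0 0 0

0 0 0 0
0 7 4 0
0 0 0 0
0 0 0 0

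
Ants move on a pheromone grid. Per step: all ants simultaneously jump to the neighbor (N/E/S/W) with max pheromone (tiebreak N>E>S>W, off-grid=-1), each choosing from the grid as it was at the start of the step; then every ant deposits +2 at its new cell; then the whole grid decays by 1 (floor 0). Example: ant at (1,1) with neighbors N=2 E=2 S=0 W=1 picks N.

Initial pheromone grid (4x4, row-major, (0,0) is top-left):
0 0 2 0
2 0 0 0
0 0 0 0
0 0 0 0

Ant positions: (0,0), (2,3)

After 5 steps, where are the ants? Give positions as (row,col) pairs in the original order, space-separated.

Step 1: ant0:(0,0)->S->(1,0) | ant1:(2,3)->N->(1,3)
  grid max=3 at (1,0)
Step 2: ant0:(1,0)->N->(0,0) | ant1:(1,3)->N->(0,3)
  grid max=2 at (1,0)
Step 3: ant0:(0,0)->S->(1,0) | ant1:(0,3)->S->(1,3)
  grid max=3 at (1,0)
Step 4: ant0:(1,0)->N->(0,0) | ant1:(1,3)->N->(0,3)
  grid max=2 at (1,0)
Step 5: ant0:(0,0)->S->(1,0) | ant1:(0,3)->S->(1,3)
  grid max=3 at (1,0)

(1,0) (1,3)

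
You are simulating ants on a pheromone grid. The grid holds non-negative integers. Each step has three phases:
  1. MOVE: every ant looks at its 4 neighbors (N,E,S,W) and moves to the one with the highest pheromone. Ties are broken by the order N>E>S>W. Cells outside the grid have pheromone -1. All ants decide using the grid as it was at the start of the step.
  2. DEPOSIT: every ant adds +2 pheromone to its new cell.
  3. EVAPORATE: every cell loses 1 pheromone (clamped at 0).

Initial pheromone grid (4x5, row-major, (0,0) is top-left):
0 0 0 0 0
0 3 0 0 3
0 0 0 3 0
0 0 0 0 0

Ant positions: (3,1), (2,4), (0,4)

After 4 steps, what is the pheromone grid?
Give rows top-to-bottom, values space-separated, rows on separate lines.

After step 1: ants at (2,1),(1,4),(1,4)
  0 0 0 0 0
  0 2 0 0 6
  0 1 0 2 0
  0 0 0 0 0
After step 2: ants at (1,1),(0,4),(0,4)
  0 0 0 0 3
  0 3 0 0 5
  0 0 0 1 0
  0 0 0 0 0
After step 3: ants at (0,1),(1,4),(1,4)
  0 1 0 0 2
  0 2 0 0 8
  0 0 0 0 0
  0 0 0 0 0
After step 4: ants at (1,1),(0,4),(0,4)
  0 0 0 0 5
  0 3 0 0 7
  0 0 0 0 0
  0 0 0 0 0

0 0 0 0 5
0 3 0 0 7
0 0 0 0 0
0 0 0 0 0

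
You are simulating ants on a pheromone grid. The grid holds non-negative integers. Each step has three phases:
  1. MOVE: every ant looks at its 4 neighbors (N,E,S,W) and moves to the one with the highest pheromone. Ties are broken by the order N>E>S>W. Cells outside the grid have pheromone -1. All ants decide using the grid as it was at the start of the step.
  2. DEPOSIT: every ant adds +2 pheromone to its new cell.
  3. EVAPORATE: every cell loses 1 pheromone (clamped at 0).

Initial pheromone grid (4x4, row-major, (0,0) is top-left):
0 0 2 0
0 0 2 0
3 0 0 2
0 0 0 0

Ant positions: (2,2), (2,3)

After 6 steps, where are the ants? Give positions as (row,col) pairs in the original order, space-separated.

Step 1: ant0:(2,2)->N->(1,2) | ant1:(2,3)->N->(1,3)
  grid max=3 at (1,2)
Step 2: ant0:(1,2)->N->(0,2) | ant1:(1,3)->W->(1,2)
  grid max=4 at (1,2)
Step 3: ant0:(0,2)->S->(1,2) | ant1:(1,2)->N->(0,2)
  grid max=5 at (1,2)
Step 4: ant0:(1,2)->N->(0,2) | ant1:(0,2)->S->(1,2)
  grid max=6 at (1,2)
Step 5: ant0:(0,2)->S->(1,2) | ant1:(1,2)->N->(0,2)
  grid max=7 at (1,2)
Step 6: ant0:(1,2)->N->(0,2) | ant1:(0,2)->S->(1,2)
  grid max=8 at (1,2)

(0,2) (1,2)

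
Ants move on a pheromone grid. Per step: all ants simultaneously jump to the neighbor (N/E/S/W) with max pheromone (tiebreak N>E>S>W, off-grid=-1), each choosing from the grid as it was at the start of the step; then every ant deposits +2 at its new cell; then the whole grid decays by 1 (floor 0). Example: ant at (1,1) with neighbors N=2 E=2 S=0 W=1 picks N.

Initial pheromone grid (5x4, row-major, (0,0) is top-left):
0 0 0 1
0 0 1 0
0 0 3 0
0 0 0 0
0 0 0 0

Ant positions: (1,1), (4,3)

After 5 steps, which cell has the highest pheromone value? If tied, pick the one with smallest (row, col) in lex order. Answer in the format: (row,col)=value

Step 1: ant0:(1,1)->E->(1,2) | ant1:(4,3)->N->(3,3)
  grid max=2 at (1,2)
Step 2: ant0:(1,2)->S->(2,2) | ant1:(3,3)->N->(2,3)
  grid max=3 at (2,2)
Step 3: ant0:(2,2)->N->(1,2) | ant1:(2,3)->W->(2,2)
  grid max=4 at (2,2)
Step 4: ant0:(1,2)->S->(2,2) | ant1:(2,2)->N->(1,2)
  grid max=5 at (2,2)
Step 5: ant0:(2,2)->N->(1,2) | ant1:(1,2)->S->(2,2)
  grid max=6 at (2,2)
Final grid:
  0 0 0 0
  0 0 4 0
  0 0 6 0
  0 0 0 0
  0 0 0 0
Max pheromone 6 at (2,2)

Answer: (2,2)=6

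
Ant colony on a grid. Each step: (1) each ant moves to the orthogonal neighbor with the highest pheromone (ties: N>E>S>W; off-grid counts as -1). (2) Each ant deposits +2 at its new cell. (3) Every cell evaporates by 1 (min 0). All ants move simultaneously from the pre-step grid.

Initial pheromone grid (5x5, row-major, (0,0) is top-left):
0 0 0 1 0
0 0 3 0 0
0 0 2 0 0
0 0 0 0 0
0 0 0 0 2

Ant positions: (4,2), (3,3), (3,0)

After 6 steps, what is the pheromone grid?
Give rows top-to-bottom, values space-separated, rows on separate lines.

After step 1: ants at (3,2),(2,3),(2,0)
  0 0 0 0 0
  0 0 2 0 0
  1 0 1 1 0
  0 0 1 0 0
  0 0 0 0 1
After step 2: ants at (2,2),(2,2),(1,0)
  0 0 0 0 0
  1 0 1 0 0
  0 0 4 0 0
  0 0 0 0 0
  0 0 0 0 0
After step 3: ants at (1,2),(1,2),(0,0)
  1 0 0 0 0
  0 0 4 0 0
  0 0 3 0 0
  0 0 0 0 0
  0 0 0 0 0
After step 4: ants at (2,2),(2,2),(0,1)
  0 1 0 0 0
  0 0 3 0 0
  0 0 6 0 0
  0 0 0 0 0
  0 0 0 0 0
After step 5: ants at (1,2),(1,2),(0,2)
  0 0 1 0 0
  0 0 6 0 0
  0 0 5 0 0
  0 0 0 0 0
  0 0 0 0 0
After step 6: ants at (2,2),(2,2),(1,2)
  0 0 0 0 0
  0 0 7 0 0
  0 0 8 0 0
  0 0 0 0 0
  0 0 0 0 0

0 0 0 0 0
0 0 7 0 0
0 0 8 0 0
0 0 0 0 0
0 0 0 0 0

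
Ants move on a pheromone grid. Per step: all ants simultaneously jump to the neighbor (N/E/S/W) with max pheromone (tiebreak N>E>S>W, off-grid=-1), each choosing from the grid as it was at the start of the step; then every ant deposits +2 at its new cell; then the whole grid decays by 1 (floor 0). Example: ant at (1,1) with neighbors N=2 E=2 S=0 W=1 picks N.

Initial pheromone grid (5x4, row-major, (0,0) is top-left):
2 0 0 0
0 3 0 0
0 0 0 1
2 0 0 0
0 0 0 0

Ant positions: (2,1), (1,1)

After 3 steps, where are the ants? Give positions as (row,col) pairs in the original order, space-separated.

Step 1: ant0:(2,1)->N->(1,1) | ant1:(1,1)->N->(0,1)
  grid max=4 at (1,1)
Step 2: ant0:(1,1)->N->(0,1) | ant1:(0,1)->S->(1,1)
  grid max=5 at (1,1)
Step 3: ant0:(0,1)->S->(1,1) | ant1:(1,1)->N->(0,1)
  grid max=6 at (1,1)

(1,1) (0,1)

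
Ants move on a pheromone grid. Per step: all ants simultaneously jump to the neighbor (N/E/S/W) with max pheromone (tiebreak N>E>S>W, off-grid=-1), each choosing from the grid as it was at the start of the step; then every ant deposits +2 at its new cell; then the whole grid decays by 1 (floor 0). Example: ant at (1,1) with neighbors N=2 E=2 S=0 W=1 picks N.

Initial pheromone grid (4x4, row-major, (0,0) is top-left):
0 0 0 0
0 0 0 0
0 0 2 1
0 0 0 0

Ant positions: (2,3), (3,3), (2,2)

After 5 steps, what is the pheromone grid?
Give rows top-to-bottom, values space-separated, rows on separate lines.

After step 1: ants at (2,2),(2,3),(2,3)
  0 0 0 0
  0 0 0 0
  0 0 3 4
  0 0 0 0
After step 2: ants at (2,3),(2,2),(2,2)
  0 0 0 0
  0 0 0 0
  0 0 6 5
  0 0 0 0
After step 3: ants at (2,2),(2,3),(2,3)
  0 0 0 0
  0 0 0 0
  0 0 7 8
  0 0 0 0
After step 4: ants at (2,3),(2,2),(2,2)
  0 0 0 0
  0 0 0 0
  0 0 10 9
  0 0 0 0
After step 5: ants at (2,2),(2,3),(2,3)
  0 0 0 0
  0 0 0 0
  0 0 11 12
  0 0 0 0

0 0 0 0
0 0 0 0
0 0 11 12
0 0 0 0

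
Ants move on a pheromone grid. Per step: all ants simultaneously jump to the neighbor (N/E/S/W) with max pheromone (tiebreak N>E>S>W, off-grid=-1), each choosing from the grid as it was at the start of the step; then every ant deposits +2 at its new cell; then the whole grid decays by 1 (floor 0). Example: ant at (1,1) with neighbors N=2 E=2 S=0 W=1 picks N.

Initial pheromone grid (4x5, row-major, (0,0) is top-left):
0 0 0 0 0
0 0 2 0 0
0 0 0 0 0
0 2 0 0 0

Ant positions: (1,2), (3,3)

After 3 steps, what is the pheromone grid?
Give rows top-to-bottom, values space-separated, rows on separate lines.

After step 1: ants at (0,2),(2,3)
  0 0 1 0 0
  0 0 1 0 0
  0 0 0 1 0
  0 1 0 0 0
After step 2: ants at (1,2),(1,3)
  0 0 0 0 0
  0 0 2 1 0
  0 0 0 0 0
  0 0 0 0 0
After step 3: ants at (1,3),(1,2)
  0 0 0 0 0
  0 0 3 2 0
  0 0 0 0 0
  0 0 0 0 0

0 0 0 0 0
0 0 3 2 0
0 0 0 0 0
0 0 0 0 0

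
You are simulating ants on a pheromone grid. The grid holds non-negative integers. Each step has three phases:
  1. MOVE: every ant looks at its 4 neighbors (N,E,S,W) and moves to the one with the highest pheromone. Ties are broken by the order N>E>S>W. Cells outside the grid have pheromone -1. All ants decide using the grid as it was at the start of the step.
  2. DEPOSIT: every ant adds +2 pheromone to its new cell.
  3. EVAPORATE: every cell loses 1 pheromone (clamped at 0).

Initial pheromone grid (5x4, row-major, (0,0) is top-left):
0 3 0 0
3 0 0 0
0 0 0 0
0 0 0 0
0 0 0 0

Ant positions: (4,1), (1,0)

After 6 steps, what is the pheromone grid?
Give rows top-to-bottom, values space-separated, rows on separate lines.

After step 1: ants at (3,1),(0,0)
  1 2 0 0
  2 0 0 0
  0 0 0 0
  0 1 0 0
  0 0 0 0
After step 2: ants at (2,1),(0,1)
  0 3 0 0
  1 0 0 0
  0 1 0 0
  0 0 0 0
  0 0 0 0
After step 3: ants at (1,1),(0,2)
  0 2 1 0
  0 1 0 0
  0 0 0 0
  0 0 0 0
  0 0 0 0
After step 4: ants at (0,1),(0,1)
  0 5 0 0
  0 0 0 0
  0 0 0 0
  0 0 0 0
  0 0 0 0
After step 5: ants at (0,2),(0,2)
  0 4 3 0
  0 0 0 0
  0 0 0 0
  0 0 0 0
  0 0 0 0
After step 6: ants at (0,1),(0,1)
  0 7 2 0
  0 0 0 0
  0 0 0 0
  0 0 0 0
  0 0 0 0

0 7 2 0
0 0 0 0
0 0 0 0
0 0 0 0
0 0 0 0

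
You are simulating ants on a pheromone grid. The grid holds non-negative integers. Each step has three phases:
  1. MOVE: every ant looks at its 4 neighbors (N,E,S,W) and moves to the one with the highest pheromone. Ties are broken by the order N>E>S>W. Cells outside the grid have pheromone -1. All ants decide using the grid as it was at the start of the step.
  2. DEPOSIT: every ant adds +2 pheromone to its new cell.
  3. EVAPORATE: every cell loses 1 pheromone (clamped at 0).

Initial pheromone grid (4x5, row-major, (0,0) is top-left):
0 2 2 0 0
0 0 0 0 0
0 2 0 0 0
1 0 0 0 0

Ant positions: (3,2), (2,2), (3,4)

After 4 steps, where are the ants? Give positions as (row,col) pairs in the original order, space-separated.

Step 1: ant0:(3,2)->N->(2,2) | ant1:(2,2)->W->(2,1) | ant2:(3,4)->N->(2,4)
  grid max=3 at (2,1)
Step 2: ant0:(2,2)->W->(2,1) | ant1:(2,1)->E->(2,2) | ant2:(2,4)->N->(1,4)
  grid max=4 at (2,1)
Step 3: ant0:(2,1)->E->(2,2) | ant1:(2,2)->W->(2,1) | ant2:(1,4)->N->(0,4)
  grid max=5 at (2,1)
Step 4: ant0:(2,2)->W->(2,1) | ant1:(2,1)->E->(2,2) | ant2:(0,4)->S->(1,4)
  grid max=6 at (2,1)

(2,1) (2,2) (1,4)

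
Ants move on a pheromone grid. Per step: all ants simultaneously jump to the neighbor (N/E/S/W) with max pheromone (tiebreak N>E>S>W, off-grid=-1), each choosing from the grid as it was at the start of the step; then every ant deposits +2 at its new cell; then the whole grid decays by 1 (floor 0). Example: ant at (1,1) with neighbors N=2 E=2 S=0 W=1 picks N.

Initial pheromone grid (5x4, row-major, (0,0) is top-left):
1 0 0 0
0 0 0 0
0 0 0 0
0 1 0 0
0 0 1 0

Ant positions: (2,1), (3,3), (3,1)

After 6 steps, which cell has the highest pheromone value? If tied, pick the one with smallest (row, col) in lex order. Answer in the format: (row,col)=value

Step 1: ant0:(2,1)->S->(3,1) | ant1:(3,3)->N->(2,3) | ant2:(3,1)->N->(2,1)
  grid max=2 at (3,1)
Step 2: ant0:(3,1)->N->(2,1) | ant1:(2,3)->N->(1,3) | ant2:(2,1)->S->(3,1)
  grid max=3 at (3,1)
Step 3: ant0:(2,1)->S->(3,1) | ant1:(1,3)->N->(0,3) | ant2:(3,1)->N->(2,1)
  grid max=4 at (3,1)
Step 4: ant0:(3,1)->N->(2,1) | ant1:(0,3)->S->(1,3) | ant2:(2,1)->S->(3,1)
  grid max=5 at (3,1)
Step 5: ant0:(2,1)->S->(3,1) | ant1:(1,3)->N->(0,3) | ant2:(3,1)->N->(2,1)
  grid max=6 at (3,1)
Step 6: ant0:(3,1)->N->(2,1) | ant1:(0,3)->S->(1,3) | ant2:(2,1)->S->(3,1)
  grid max=7 at (3,1)
Final grid:
  0 0 0 0
  0 0 0 1
  0 6 0 0
  0 7 0 0
  0 0 0 0
Max pheromone 7 at (3,1)

Answer: (3,1)=7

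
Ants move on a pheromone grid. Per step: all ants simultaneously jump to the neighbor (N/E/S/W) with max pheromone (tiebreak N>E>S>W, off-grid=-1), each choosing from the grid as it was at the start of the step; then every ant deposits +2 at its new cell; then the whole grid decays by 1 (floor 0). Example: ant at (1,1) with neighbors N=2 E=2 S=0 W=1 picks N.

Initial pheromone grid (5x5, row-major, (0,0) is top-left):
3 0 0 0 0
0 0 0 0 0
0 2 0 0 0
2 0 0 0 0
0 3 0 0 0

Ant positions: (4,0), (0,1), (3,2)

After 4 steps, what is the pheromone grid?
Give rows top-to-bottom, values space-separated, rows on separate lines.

After step 1: ants at (4,1),(0,0),(2,2)
  4 0 0 0 0
  0 0 0 0 0
  0 1 1 0 0
  1 0 0 0 0
  0 4 0 0 0
After step 2: ants at (3,1),(0,1),(2,1)
  3 1 0 0 0
  0 0 0 0 0
  0 2 0 0 0
  0 1 0 0 0
  0 3 0 0 0
After step 3: ants at (4,1),(0,0),(3,1)
  4 0 0 0 0
  0 0 0 0 0
  0 1 0 0 0
  0 2 0 0 0
  0 4 0 0 0
After step 4: ants at (3,1),(0,1),(4,1)
  3 1 0 0 0
  0 0 0 0 0
  0 0 0 0 0
  0 3 0 0 0
  0 5 0 0 0

3 1 0 0 0
0 0 0 0 0
0 0 0 0 0
0 3 0 0 0
0 5 0 0 0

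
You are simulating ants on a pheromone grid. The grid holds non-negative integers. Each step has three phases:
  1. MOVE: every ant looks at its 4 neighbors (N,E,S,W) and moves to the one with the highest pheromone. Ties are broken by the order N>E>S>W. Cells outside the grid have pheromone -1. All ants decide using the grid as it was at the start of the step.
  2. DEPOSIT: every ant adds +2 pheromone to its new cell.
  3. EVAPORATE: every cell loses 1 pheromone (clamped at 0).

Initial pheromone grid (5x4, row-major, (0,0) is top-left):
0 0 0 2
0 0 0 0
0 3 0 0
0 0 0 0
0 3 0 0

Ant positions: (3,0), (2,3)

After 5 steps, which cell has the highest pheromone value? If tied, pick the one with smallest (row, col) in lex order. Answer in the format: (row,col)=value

Step 1: ant0:(3,0)->N->(2,0) | ant1:(2,3)->N->(1,3)
  grid max=2 at (2,1)
Step 2: ant0:(2,0)->E->(2,1) | ant1:(1,3)->N->(0,3)
  grid max=3 at (2,1)
Step 3: ant0:(2,1)->N->(1,1) | ant1:(0,3)->S->(1,3)
  grid max=2 at (2,1)
Step 4: ant0:(1,1)->S->(2,1) | ant1:(1,3)->N->(0,3)
  grid max=3 at (2,1)
Step 5: ant0:(2,1)->N->(1,1) | ant1:(0,3)->S->(1,3)
  grid max=2 at (2,1)
Final grid:
  0 0 0 1
  0 1 0 1
  0 2 0 0
  0 0 0 0
  0 0 0 0
Max pheromone 2 at (2,1)

Answer: (2,1)=2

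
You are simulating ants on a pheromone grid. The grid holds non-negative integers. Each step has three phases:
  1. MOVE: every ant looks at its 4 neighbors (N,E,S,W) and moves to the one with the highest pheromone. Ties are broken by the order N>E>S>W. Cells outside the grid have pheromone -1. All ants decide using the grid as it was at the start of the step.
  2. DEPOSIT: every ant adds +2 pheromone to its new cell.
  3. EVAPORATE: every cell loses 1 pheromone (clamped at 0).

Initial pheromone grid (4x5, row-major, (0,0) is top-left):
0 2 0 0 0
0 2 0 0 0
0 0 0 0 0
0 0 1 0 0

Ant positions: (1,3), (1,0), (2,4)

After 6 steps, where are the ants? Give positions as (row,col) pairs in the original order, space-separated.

Step 1: ant0:(1,3)->N->(0,3) | ant1:(1,0)->E->(1,1) | ant2:(2,4)->N->(1,4)
  grid max=3 at (1,1)
Step 2: ant0:(0,3)->E->(0,4) | ant1:(1,1)->N->(0,1) | ant2:(1,4)->N->(0,4)
  grid max=3 at (0,4)
Step 3: ant0:(0,4)->S->(1,4) | ant1:(0,1)->S->(1,1) | ant2:(0,4)->S->(1,4)
  grid max=3 at (1,1)
Step 4: ant0:(1,4)->N->(0,4) | ant1:(1,1)->N->(0,1) | ant2:(1,4)->N->(0,4)
  grid max=5 at (0,4)
Step 5: ant0:(0,4)->S->(1,4) | ant1:(0,1)->S->(1,1) | ant2:(0,4)->S->(1,4)
  grid max=5 at (1,4)
Step 6: ant0:(1,4)->N->(0,4) | ant1:(1,1)->N->(0,1) | ant2:(1,4)->N->(0,4)
  grid max=7 at (0,4)

(0,4) (0,1) (0,4)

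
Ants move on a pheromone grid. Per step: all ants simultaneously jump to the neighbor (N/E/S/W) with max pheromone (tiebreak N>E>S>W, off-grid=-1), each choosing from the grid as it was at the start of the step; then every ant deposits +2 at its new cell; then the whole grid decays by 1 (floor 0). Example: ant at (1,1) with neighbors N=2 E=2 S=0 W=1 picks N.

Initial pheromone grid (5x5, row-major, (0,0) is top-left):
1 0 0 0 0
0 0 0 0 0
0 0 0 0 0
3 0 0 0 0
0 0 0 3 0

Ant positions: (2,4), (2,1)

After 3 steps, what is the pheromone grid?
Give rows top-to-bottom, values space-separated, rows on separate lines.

After step 1: ants at (1,4),(1,1)
  0 0 0 0 0
  0 1 0 0 1
  0 0 0 0 0
  2 0 0 0 0
  0 0 0 2 0
After step 2: ants at (0,4),(0,1)
  0 1 0 0 1
  0 0 0 0 0
  0 0 0 0 0
  1 0 0 0 0
  0 0 0 1 0
After step 3: ants at (1,4),(0,2)
  0 0 1 0 0
  0 0 0 0 1
  0 0 0 0 0
  0 0 0 0 0
  0 0 0 0 0

0 0 1 0 0
0 0 0 0 1
0 0 0 0 0
0 0 0 0 0
0 0 0 0 0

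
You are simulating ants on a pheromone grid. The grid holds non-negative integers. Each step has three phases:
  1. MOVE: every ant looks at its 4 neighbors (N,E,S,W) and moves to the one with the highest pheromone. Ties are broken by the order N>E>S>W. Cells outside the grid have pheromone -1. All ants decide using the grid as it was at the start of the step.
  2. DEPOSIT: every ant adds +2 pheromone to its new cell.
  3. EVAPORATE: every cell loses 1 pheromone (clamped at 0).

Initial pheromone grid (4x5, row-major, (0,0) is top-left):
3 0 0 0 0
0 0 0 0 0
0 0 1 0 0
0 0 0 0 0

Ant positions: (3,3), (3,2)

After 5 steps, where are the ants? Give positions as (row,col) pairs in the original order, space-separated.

Step 1: ant0:(3,3)->N->(2,3) | ant1:(3,2)->N->(2,2)
  grid max=2 at (0,0)
Step 2: ant0:(2,3)->W->(2,2) | ant1:(2,2)->E->(2,3)
  grid max=3 at (2,2)
Step 3: ant0:(2,2)->E->(2,3) | ant1:(2,3)->W->(2,2)
  grid max=4 at (2,2)
Step 4: ant0:(2,3)->W->(2,2) | ant1:(2,2)->E->(2,3)
  grid max=5 at (2,2)
Step 5: ant0:(2,2)->E->(2,3) | ant1:(2,3)->W->(2,2)
  grid max=6 at (2,2)

(2,3) (2,2)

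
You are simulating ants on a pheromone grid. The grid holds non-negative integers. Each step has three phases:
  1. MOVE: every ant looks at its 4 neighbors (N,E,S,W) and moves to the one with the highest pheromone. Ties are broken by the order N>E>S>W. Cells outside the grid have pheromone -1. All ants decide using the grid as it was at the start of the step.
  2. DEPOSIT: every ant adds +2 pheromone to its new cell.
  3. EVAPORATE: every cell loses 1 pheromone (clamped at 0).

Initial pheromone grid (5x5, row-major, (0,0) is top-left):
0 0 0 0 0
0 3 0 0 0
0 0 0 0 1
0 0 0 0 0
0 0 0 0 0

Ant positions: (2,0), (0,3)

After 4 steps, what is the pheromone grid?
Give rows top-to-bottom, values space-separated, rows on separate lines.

After step 1: ants at (1,0),(0,4)
  0 0 0 0 1
  1 2 0 0 0
  0 0 0 0 0
  0 0 0 0 0
  0 0 0 0 0
After step 2: ants at (1,1),(1,4)
  0 0 0 0 0
  0 3 0 0 1
  0 0 0 0 0
  0 0 0 0 0
  0 0 0 0 0
After step 3: ants at (0,1),(0,4)
  0 1 0 0 1
  0 2 0 0 0
  0 0 0 0 0
  0 0 0 0 0
  0 0 0 0 0
After step 4: ants at (1,1),(1,4)
  0 0 0 0 0
  0 3 0 0 1
  0 0 0 0 0
  0 0 0 0 0
  0 0 0 0 0

0 0 0 0 0
0 3 0 0 1
0 0 0 0 0
0 0 0 0 0
0 0 0 0 0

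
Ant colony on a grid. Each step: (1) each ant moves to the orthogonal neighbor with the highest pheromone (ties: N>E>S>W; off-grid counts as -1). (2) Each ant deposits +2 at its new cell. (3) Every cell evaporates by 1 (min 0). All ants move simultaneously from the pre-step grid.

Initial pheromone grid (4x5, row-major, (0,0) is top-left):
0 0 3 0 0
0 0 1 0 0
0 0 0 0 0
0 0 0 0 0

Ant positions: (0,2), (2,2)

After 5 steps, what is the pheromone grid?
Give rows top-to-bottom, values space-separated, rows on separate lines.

After step 1: ants at (1,2),(1,2)
  0 0 2 0 0
  0 0 4 0 0
  0 0 0 0 0
  0 0 0 0 0
After step 2: ants at (0,2),(0,2)
  0 0 5 0 0
  0 0 3 0 0
  0 0 0 0 0
  0 0 0 0 0
After step 3: ants at (1,2),(1,2)
  0 0 4 0 0
  0 0 6 0 0
  0 0 0 0 0
  0 0 0 0 0
After step 4: ants at (0,2),(0,2)
  0 0 7 0 0
  0 0 5 0 0
  0 0 0 0 0
  0 0 0 0 0
After step 5: ants at (1,2),(1,2)
  0 0 6 0 0
  0 0 8 0 0
  0 0 0 0 0
  0 0 0 0 0

0 0 6 0 0
0 0 8 0 0
0 0 0 0 0
0 0 0 0 0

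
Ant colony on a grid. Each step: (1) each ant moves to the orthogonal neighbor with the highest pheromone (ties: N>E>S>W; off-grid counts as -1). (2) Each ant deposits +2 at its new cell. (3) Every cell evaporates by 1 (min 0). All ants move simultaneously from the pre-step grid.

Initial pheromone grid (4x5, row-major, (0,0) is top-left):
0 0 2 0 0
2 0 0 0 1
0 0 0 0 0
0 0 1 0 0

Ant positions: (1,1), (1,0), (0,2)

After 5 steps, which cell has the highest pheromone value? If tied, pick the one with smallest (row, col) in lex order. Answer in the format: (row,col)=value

Answer: (1,0)=7

Derivation:
Step 1: ant0:(1,1)->W->(1,0) | ant1:(1,0)->N->(0,0) | ant2:(0,2)->E->(0,3)
  grid max=3 at (1,0)
Step 2: ant0:(1,0)->N->(0,0) | ant1:(0,0)->S->(1,0) | ant2:(0,3)->W->(0,2)
  grid max=4 at (1,0)
Step 3: ant0:(0,0)->S->(1,0) | ant1:(1,0)->N->(0,0) | ant2:(0,2)->E->(0,3)
  grid max=5 at (1,0)
Step 4: ant0:(1,0)->N->(0,0) | ant1:(0,0)->S->(1,0) | ant2:(0,3)->W->(0,2)
  grid max=6 at (1,0)
Step 5: ant0:(0,0)->S->(1,0) | ant1:(1,0)->N->(0,0) | ant2:(0,2)->E->(0,3)
  grid max=7 at (1,0)
Final grid:
  5 0 1 1 0
  7 0 0 0 0
  0 0 0 0 0
  0 0 0 0 0
Max pheromone 7 at (1,0)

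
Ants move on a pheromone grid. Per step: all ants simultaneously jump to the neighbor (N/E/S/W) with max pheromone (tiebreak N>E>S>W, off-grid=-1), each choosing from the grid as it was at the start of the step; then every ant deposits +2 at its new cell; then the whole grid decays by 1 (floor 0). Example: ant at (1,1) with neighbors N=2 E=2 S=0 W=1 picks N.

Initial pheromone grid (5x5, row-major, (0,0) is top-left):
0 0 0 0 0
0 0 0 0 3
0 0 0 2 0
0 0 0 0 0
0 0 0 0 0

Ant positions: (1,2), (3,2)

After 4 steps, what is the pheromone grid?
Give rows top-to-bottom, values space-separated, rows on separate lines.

After step 1: ants at (0,2),(2,2)
  0 0 1 0 0
  0 0 0 0 2
  0 0 1 1 0
  0 0 0 0 0
  0 0 0 0 0
After step 2: ants at (0,3),(2,3)
  0 0 0 1 0
  0 0 0 0 1
  0 0 0 2 0
  0 0 0 0 0
  0 0 0 0 0
After step 3: ants at (0,4),(1,3)
  0 0 0 0 1
  0 0 0 1 0
  0 0 0 1 0
  0 0 0 0 0
  0 0 0 0 0
After step 4: ants at (1,4),(2,3)
  0 0 0 0 0
  0 0 0 0 1
  0 0 0 2 0
  0 0 0 0 0
  0 0 0 0 0

0 0 0 0 0
0 0 0 0 1
0 0 0 2 0
0 0 0 0 0
0 0 0 0 0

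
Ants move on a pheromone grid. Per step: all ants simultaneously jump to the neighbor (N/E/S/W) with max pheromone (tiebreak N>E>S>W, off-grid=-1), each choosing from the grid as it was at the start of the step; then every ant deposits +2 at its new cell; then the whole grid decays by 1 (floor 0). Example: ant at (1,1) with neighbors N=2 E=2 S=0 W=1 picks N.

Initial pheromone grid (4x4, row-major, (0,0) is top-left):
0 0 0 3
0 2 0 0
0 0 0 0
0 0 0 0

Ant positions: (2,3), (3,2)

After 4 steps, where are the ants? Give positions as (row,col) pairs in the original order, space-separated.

Step 1: ant0:(2,3)->N->(1,3) | ant1:(3,2)->N->(2,2)
  grid max=2 at (0,3)
Step 2: ant0:(1,3)->N->(0,3) | ant1:(2,2)->N->(1,2)
  grid max=3 at (0,3)
Step 3: ant0:(0,3)->S->(1,3) | ant1:(1,2)->N->(0,2)
  grid max=2 at (0,3)
Step 4: ant0:(1,3)->N->(0,3) | ant1:(0,2)->E->(0,3)
  grid max=5 at (0,3)

(0,3) (0,3)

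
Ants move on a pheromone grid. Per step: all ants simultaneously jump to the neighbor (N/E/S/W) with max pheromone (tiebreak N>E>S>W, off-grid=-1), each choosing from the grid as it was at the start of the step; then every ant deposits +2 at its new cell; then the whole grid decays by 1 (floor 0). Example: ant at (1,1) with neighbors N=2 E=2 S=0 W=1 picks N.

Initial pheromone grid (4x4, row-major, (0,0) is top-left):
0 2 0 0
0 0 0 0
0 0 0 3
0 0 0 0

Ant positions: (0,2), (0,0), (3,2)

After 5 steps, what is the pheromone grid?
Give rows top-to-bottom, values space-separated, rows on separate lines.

After step 1: ants at (0,1),(0,1),(2,2)
  0 5 0 0
  0 0 0 0
  0 0 1 2
  0 0 0 0
After step 2: ants at (0,2),(0,2),(2,3)
  0 4 3 0
  0 0 0 0
  0 0 0 3
  0 0 0 0
After step 3: ants at (0,1),(0,1),(1,3)
  0 7 2 0
  0 0 0 1
  0 0 0 2
  0 0 0 0
After step 4: ants at (0,2),(0,2),(2,3)
  0 6 5 0
  0 0 0 0
  0 0 0 3
  0 0 0 0
After step 5: ants at (0,1),(0,1),(1,3)
  0 9 4 0
  0 0 0 1
  0 0 0 2
  0 0 0 0

0 9 4 0
0 0 0 1
0 0 0 2
0 0 0 0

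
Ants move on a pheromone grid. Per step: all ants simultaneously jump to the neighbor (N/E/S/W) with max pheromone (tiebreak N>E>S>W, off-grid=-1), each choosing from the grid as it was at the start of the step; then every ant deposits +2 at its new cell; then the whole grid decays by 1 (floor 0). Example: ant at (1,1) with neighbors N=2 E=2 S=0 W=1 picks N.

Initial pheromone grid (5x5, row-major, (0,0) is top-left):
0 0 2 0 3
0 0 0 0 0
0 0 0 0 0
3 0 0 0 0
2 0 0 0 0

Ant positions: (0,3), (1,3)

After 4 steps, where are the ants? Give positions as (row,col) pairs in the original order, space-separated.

Step 1: ant0:(0,3)->E->(0,4) | ant1:(1,3)->N->(0,3)
  grid max=4 at (0,4)
Step 2: ant0:(0,4)->W->(0,3) | ant1:(0,3)->E->(0,4)
  grid max=5 at (0,4)
Step 3: ant0:(0,3)->E->(0,4) | ant1:(0,4)->W->(0,3)
  grid max=6 at (0,4)
Step 4: ant0:(0,4)->W->(0,3) | ant1:(0,3)->E->(0,4)
  grid max=7 at (0,4)

(0,3) (0,4)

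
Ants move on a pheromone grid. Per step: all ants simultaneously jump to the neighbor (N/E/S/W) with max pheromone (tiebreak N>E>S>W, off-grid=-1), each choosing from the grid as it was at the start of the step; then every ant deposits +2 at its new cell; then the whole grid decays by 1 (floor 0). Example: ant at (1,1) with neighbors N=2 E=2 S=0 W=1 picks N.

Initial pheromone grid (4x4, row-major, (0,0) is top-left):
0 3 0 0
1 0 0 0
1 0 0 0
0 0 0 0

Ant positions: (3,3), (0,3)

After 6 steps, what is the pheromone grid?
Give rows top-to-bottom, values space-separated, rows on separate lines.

After step 1: ants at (2,3),(1,3)
  0 2 0 0
  0 0 0 1
  0 0 0 1
  0 0 0 0
After step 2: ants at (1,3),(2,3)
  0 1 0 0
  0 0 0 2
  0 0 0 2
  0 0 0 0
After step 3: ants at (2,3),(1,3)
  0 0 0 0
  0 0 0 3
  0 0 0 3
  0 0 0 0
After step 4: ants at (1,3),(2,3)
  0 0 0 0
  0 0 0 4
  0 0 0 4
  0 0 0 0
After step 5: ants at (2,3),(1,3)
  0 0 0 0
  0 0 0 5
  0 0 0 5
  0 0 0 0
After step 6: ants at (1,3),(2,3)
  0 0 0 0
  0 0 0 6
  0 0 0 6
  0 0 0 0

0 0 0 0
0 0 0 6
0 0 0 6
0 0 0 0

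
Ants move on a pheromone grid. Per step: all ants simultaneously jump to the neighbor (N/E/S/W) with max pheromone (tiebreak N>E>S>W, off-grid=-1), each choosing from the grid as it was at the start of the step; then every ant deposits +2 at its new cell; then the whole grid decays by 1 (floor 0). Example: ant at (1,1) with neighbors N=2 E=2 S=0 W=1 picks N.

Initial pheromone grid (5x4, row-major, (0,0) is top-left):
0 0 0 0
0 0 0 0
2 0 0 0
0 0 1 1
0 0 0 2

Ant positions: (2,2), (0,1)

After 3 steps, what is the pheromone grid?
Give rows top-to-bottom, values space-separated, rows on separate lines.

After step 1: ants at (3,2),(0,2)
  0 0 1 0
  0 0 0 0
  1 0 0 0
  0 0 2 0
  0 0 0 1
After step 2: ants at (2,2),(0,3)
  0 0 0 1
  0 0 0 0
  0 0 1 0
  0 0 1 0
  0 0 0 0
After step 3: ants at (3,2),(1,3)
  0 0 0 0
  0 0 0 1
  0 0 0 0
  0 0 2 0
  0 0 0 0

0 0 0 0
0 0 0 1
0 0 0 0
0 0 2 0
0 0 0 0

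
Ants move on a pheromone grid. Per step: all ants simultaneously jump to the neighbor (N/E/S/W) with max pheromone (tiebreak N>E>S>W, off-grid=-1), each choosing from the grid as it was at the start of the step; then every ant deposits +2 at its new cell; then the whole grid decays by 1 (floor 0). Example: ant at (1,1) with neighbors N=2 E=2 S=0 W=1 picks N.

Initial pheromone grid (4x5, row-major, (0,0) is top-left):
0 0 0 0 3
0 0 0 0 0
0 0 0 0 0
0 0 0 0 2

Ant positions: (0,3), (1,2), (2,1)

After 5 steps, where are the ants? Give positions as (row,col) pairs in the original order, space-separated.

Step 1: ant0:(0,3)->E->(0,4) | ant1:(1,2)->N->(0,2) | ant2:(2,1)->N->(1,1)
  grid max=4 at (0,4)
Step 2: ant0:(0,4)->S->(1,4) | ant1:(0,2)->E->(0,3) | ant2:(1,1)->N->(0,1)
  grid max=3 at (0,4)
Step 3: ant0:(1,4)->N->(0,4) | ant1:(0,3)->E->(0,4) | ant2:(0,1)->E->(0,2)
  grid max=6 at (0,4)
Step 4: ant0:(0,4)->S->(1,4) | ant1:(0,4)->S->(1,4) | ant2:(0,2)->E->(0,3)
  grid max=5 at (0,4)
Step 5: ant0:(1,4)->N->(0,4) | ant1:(1,4)->N->(0,4) | ant2:(0,3)->E->(0,4)
  grid max=10 at (0,4)

(0,4) (0,4) (0,4)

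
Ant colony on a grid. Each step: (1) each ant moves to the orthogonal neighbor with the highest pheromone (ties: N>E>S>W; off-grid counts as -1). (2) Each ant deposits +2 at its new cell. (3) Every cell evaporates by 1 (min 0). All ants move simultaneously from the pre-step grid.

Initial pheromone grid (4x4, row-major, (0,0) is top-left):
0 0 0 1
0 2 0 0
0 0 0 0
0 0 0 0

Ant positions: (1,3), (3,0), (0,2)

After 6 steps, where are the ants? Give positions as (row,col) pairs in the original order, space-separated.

Step 1: ant0:(1,3)->N->(0,3) | ant1:(3,0)->N->(2,0) | ant2:(0,2)->E->(0,3)
  grid max=4 at (0,3)
Step 2: ant0:(0,3)->S->(1,3) | ant1:(2,0)->N->(1,0) | ant2:(0,3)->S->(1,3)
  grid max=3 at (0,3)
Step 3: ant0:(1,3)->N->(0,3) | ant1:(1,0)->N->(0,0) | ant2:(1,3)->N->(0,3)
  grid max=6 at (0,3)
Step 4: ant0:(0,3)->S->(1,3) | ant1:(0,0)->E->(0,1) | ant2:(0,3)->S->(1,3)
  grid max=5 at (0,3)
Step 5: ant0:(1,3)->N->(0,3) | ant1:(0,1)->E->(0,2) | ant2:(1,3)->N->(0,3)
  grid max=8 at (0,3)
Step 6: ant0:(0,3)->S->(1,3) | ant1:(0,2)->E->(0,3) | ant2:(0,3)->S->(1,3)
  grid max=9 at (0,3)

(1,3) (0,3) (1,3)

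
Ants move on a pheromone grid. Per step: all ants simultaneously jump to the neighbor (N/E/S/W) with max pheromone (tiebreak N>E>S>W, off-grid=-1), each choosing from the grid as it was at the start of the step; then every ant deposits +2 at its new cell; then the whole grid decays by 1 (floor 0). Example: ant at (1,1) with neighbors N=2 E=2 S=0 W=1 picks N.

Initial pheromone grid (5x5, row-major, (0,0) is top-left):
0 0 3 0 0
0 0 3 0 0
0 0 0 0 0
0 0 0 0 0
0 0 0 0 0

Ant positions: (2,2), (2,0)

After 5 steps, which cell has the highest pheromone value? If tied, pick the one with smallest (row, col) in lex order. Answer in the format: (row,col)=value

Step 1: ant0:(2,2)->N->(1,2) | ant1:(2,0)->N->(1,0)
  grid max=4 at (1,2)
Step 2: ant0:(1,2)->N->(0,2) | ant1:(1,0)->N->(0,0)
  grid max=3 at (0,2)
Step 3: ant0:(0,2)->S->(1,2) | ant1:(0,0)->E->(0,1)
  grid max=4 at (1,2)
Step 4: ant0:(1,2)->N->(0,2) | ant1:(0,1)->E->(0,2)
  grid max=5 at (0,2)
Step 5: ant0:(0,2)->S->(1,2) | ant1:(0,2)->S->(1,2)
  grid max=6 at (1,2)
Final grid:
  0 0 4 0 0
  0 0 6 0 0
  0 0 0 0 0
  0 0 0 0 0
  0 0 0 0 0
Max pheromone 6 at (1,2)

Answer: (1,2)=6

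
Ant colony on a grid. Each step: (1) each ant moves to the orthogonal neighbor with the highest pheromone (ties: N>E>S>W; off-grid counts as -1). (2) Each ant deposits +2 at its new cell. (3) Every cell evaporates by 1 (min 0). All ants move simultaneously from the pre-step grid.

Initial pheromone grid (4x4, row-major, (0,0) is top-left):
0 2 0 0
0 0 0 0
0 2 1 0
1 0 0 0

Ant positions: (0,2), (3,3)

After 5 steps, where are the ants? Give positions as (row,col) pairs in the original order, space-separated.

Step 1: ant0:(0,2)->W->(0,1) | ant1:(3,3)->N->(2,3)
  grid max=3 at (0,1)
Step 2: ant0:(0,1)->E->(0,2) | ant1:(2,3)->N->(1,3)
  grid max=2 at (0,1)
Step 3: ant0:(0,2)->W->(0,1) | ant1:(1,3)->N->(0,3)
  grid max=3 at (0,1)
Step 4: ant0:(0,1)->E->(0,2) | ant1:(0,3)->S->(1,3)
  grid max=2 at (0,1)
Step 5: ant0:(0,2)->W->(0,1) | ant1:(1,3)->N->(0,3)
  grid max=3 at (0,1)

(0,1) (0,3)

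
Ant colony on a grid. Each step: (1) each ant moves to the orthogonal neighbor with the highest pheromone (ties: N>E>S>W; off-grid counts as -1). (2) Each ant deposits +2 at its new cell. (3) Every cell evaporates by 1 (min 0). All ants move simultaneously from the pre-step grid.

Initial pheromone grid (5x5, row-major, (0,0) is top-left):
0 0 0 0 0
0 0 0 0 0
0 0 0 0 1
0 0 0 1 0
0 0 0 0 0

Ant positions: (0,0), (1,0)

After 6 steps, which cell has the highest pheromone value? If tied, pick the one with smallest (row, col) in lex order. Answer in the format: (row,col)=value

Answer: (0,0)=6

Derivation:
Step 1: ant0:(0,0)->E->(0,1) | ant1:(1,0)->N->(0,0)
  grid max=1 at (0,0)
Step 2: ant0:(0,1)->W->(0,0) | ant1:(0,0)->E->(0,1)
  grid max=2 at (0,0)
Step 3: ant0:(0,0)->E->(0,1) | ant1:(0,1)->W->(0,0)
  grid max=3 at (0,0)
Step 4: ant0:(0,1)->W->(0,0) | ant1:(0,0)->E->(0,1)
  grid max=4 at (0,0)
Step 5: ant0:(0,0)->E->(0,1) | ant1:(0,1)->W->(0,0)
  grid max=5 at (0,0)
Step 6: ant0:(0,1)->W->(0,0) | ant1:(0,0)->E->(0,1)
  grid max=6 at (0,0)
Final grid:
  6 6 0 0 0
  0 0 0 0 0
  0 0 0 0 0
  0 0 0 0 0
  0 0 0 0 0
Max pheromone 6 at (0,0)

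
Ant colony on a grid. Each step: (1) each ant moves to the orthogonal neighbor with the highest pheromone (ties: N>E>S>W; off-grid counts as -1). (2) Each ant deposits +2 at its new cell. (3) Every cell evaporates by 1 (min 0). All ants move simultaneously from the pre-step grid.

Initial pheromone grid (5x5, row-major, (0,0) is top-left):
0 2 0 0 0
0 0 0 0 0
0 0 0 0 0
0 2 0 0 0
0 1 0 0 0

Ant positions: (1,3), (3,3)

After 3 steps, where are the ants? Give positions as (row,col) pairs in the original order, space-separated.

Step 1: ant0:(1,3)->N->(0,3) | ant1:(3,3)->N->(2,3)
  grid max=1 at (0,1)
Step 2: ant0:(0,3)->E->(0,4) | ant1:(2,3)->N->(1,3)
  grid max=1 at (0,4)
Step 3: ant0:(0,4)->S->(1,4) | ant1:(1,3)->N->(0,3)
  grid max=1 at (0,3)

(1,4) (0,3)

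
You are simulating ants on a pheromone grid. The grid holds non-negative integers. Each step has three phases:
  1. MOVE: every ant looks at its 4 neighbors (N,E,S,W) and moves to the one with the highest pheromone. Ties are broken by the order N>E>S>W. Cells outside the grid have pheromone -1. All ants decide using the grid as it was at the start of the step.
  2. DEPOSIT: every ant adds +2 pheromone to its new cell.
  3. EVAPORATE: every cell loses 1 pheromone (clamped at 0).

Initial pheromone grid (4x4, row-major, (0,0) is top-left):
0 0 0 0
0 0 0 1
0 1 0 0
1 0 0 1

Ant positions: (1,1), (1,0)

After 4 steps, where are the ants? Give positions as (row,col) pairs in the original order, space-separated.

Step 1: ant0:(1,1)->S->(2,1) | ant1:(1,0)->N->(0,0)
  grid max=2 at (2,1)
Step 2: ant0:(2,1)->N->(1,1) | ant1:(0,0)->E->(0,1)
  grid max=1 at (0,1)
Step 3: ant0:(1,1)->N->(0,1) | ant1:(0,1)->S->(1,1)
  grid max=2 at (0,1)
Step 4: ant0:(0,1)->S->(1,1) | ant1:(1,1)->N->(0,1)
  grid max=3 at (0,1)

(1,1) (0,1)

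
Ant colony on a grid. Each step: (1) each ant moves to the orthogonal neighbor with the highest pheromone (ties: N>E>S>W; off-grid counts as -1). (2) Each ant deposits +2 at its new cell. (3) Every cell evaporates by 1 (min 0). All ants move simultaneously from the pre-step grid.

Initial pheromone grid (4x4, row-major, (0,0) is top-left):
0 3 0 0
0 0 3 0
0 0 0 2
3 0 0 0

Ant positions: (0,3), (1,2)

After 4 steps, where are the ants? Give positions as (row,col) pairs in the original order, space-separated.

Step 1: ant0:(0,3)->S->(1,3) | ant1:(1,2)->N->(0,2)
  grid max=2 at (0,1)
Step 2: ant0:(1,3)->W->(1,2) | ant1:(0,2)->S->(1,2)
  grid max=5 at (1,2)
Step 3: ant0:(1,2)->N->(0,2) | ant1:(1,2)->N->(0,2)
  grid max=4 at (1,2)
Step 4: ant0:(0,2)->S->(1,2) | ant1:(0,2)->S->(1,2)
  grid max=7 at (1,2)

(1,2) (1,2)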